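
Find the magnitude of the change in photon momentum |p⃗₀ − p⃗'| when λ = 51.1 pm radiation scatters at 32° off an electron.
7.1233e-24 kg·m/s

Photon momentum magnitude is p = h/λ.

Initial momentum:
p₀ = h/λ = 6.6261e-34/5.1100e-11 = 1.2967e-23 kg·m/s

After scattering:
λ' = λ + Δλ = 51.1 + 0.3687 = 51.4687 pm
p' = h/λ' = 6.6261e-34/5.1469e-11 = 1.2874e-23 kg·m/s

Momentum is a vector; the scattered photon's direction makes angle θ = 32° with the incident direction. The magnitude of the vector change Δp⃗ = p⃗₀ − p⃗' is found from the law of cosines:
|Δp⃗|² = p₀² + p'² − 2p₀p'cos θ
|Δp⃗|² = (1.2967e-23)² + (1.2874e-23)² − 2·1.2967e-23·1.2874e-23·cos(32°)
|Δp⃗| = 7.1233e-24 kg·m/s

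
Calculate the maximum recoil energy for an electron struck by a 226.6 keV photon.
106.5082 keV

Maximum energy transfer occurs at θ = 180° (backscattering).

Initial photon: E₀ = 226.6 keV → λ₀ = 5.4715 pm

Maximum Compton shift (at 180°):
Δλ_max = 2λ_C = 2 × 2.4263 = 4.8526 pm

Final wavelength:
λ' = 5.4715 + 4.8526 = 10.3241 pm

Minimum photon energy (maximum energy to electron):
E'_min = hc/λ' = 120.0918 keV

Maximum electron kinetic energy:
K_max = E₀ - E'_min = 226.6000 - 120.0918 = 106.5082 keV

(Intermediate values are shown rounded; full precision is carried through to the final answer.)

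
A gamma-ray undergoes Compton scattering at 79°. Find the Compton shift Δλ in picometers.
1.9633 pm

Using the Compton scattering formula:
Δλ = λ_C(1 - cos θ)

where λ_C = h/(m_e·c) ≈ 2.4263 pm is the Compton wavelength of an electron.

For θ = 79°:
cos(79°) = 0.1908
1 - cos(79°) = 0.8092

Δλ = 2.4263 × 0.8092
Δλ = 1.9633 pm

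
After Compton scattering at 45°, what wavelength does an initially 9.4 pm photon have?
10.1106 pm

Using the Compton formula: λ' = λ + λ_C(1 − cos θ)

For θ = 45°, cos θ = √2/2 (exact) ≈ 0.7071, so:
1 − cos 45° = 1 − (√2/2) ≈ 0.2929

Δλ = λ_C × 0.2929 = 2.4263 × 0.2929 = 0.7106 pm

λ' = 9.4 + 0.7106 = 10.1106 pm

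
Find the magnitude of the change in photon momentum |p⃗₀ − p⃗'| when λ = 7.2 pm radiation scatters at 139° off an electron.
1.4088e-22 kg·m/s

Photon momentum magnitude is p = h/λ.

Initial momentum:
p₀ = h/λ = 6.6261e-34/7.2000e-12 = 9.2029e-23 kg·m/s

After scattering:
λ' = λ + Δλ = 7.2 + 4.2575 = 11.4575 pm
p' = h/λ' = 6.6261e-34/1.1457e-11 = 5.7832e-23 kg·m/s

Momentum is a vector; the scattered photon's direction makes angle θ = 139° with the incident direction. The magnitude of the vector change Δp⃗ = p⃗₀ − p⃗' is found from the law of cosines:
|Δp⃗|² = p₀² + p'² − 2p₀p'cos θ
|Δp⃗|² = (9.2029e-23)² + (5.7832e-23)² − 2·9.2029e-23·5.7832e-23·cos(139°)
|Δp⃗| = 1.4088e-22 kg·m/s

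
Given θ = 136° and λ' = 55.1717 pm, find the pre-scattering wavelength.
51.0000 pm

From λ' = λ + Δλ, we have λ = λ' - Δλ

First calculate the Compton shift:
Δλ = λ_C(1 - cos θ)
Δλ = 2.4263 × (1 - cos(136°))
Δλ = 2.4263 × 1.7193
Δλ = 4.1717 pm

Initial wavelength:
λ = λ' - Δλ
λ = 55.1717 - 4.1717
λ = 51.0000 pm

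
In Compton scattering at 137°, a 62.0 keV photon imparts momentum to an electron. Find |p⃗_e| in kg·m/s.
5.6346e-23 kg·m/s

The electron is initially at rest, so by conservation of momentum:
p⃗_e = p⃗₀ − p⃗'  (incident photon momentum minus scattered photon momentum)

Photon momentum magnitudes (p = h/λ = E/c):
λ₀ = hc/E₀ = 19.9975 pm → p₀ = h/λ₀ = 3.3135e-23 kg·m/s
Δλ = λ_C(1 − cos 137°) = 4.2008 pm
λ' = 24.1983 pm → p' = h/λ' = 2.7382e-23 kg·m/s

The scattered photon makes angle θ = 137° with the incident direction, so by the law of cosines:
|p⃗_e|² = p₀² + p'² − 2p₀p'cos θ
|p⃗_e|² = (3.3135e-23)² + (2.7382e-23)² − 2·3.3135e-23·2.7382e-23·cos(137°)
|p⃗_e| = 5.6346e-23 kg·m/s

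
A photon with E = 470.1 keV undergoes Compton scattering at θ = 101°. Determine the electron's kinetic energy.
245.7621 keV

By energy conservation: K_e = E_initial - E_final

First find the scattered photon energy:
Initial wavelength: λ = hc/E = 2.6374 pm
Compton shift: Δλ = λ_C(1 - cos(101°)) = 2.8893 pm
Final wavelength: λ' = 2.6374 + 2.8893 = 5.5267 pm
Final photon energy: E' = hc/λ' = 224.3379 keV

Electron kinetic energy:
K_e = E - E' = 470.1000 - 224.3379 = 245.7621 keV

(Intermediate values are shown rounded; full precision is carried through to the final answer.)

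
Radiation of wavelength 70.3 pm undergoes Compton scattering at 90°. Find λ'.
72.7263 pm

Using the Compton formula: λ' = λ + λ_C(1 − cos θ)

For θ = 90°, cos θ = 0 (exact) = 0.0000, so:
1 − cos 90° = 1 − (0) = 1.0000

Δλ = λ_C × 1.0000 = 2.4263 × 1.0000 = 2.4263 pm

λ' = 70.3 + 2.4263 = 72.7263 pm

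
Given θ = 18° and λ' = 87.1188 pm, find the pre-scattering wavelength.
87.0000 pm

From λ' = λ + Δλ, we have λ = λ' - Δλ

First calculate the Compton shift:
Δλ = λ_C(1 - cos θ)
Δλ = 2.4263 × (1 - cos(18°))
Δλ = 2.4263 × 0.0489
Δλ = 0.1188 pm

Initial wavelength:
λ = λ' - Δλ
λ = 87.1188 - 0.1188
λ = 87.0000 pm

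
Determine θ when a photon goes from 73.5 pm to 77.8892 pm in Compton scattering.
144.00°

First find the wavelength shift:
Δλ = λ' - λ = 77.8892 - 73.5 = 4.3892 pm

Using Δλ = λ_C(1 - cos θ), with λ_C = h/(m_e·c) ≈ 2.42631024 pm:
cos θ = 1 - Δλ/λ_C
cos θ = 1 - 4.3892/2.42631024
cos θ = -0.809002

θ = arccos(-0.809002)
θ = 144.00°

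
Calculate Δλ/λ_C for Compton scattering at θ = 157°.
1.9205 λ_C

The Compton shift formula is:
Δλ = λ_C(1 - cos θ)

Dividing both sides by λ_C:
Δλ/λ_C = 1 - cos θ

For θ = 157°:
Δλ/λ_C = 1 - cos(157°)
Δλ/λ_C = 1 - -0.9205
Δλ/λ_C = 1.9205

This means the shift is 1.9205 × λ_C = 4.6597 pm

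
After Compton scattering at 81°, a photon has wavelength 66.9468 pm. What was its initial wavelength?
64.9000 pm

From λ' = λ + Δλ, we have λ = λ' - Δλ

First calculate the Compton shift:
Δλ = λ_C(1 - cos θ)
Δλ = 2.4263 × (1 - cos(81°))
Δλ = 2.4263 × 0.8436
Δλ = 2.0468 pm

Initial wavelength:
λ = λ' - Δλ
λ = 66.9468 - 2.0468
λ = 64.9000 pm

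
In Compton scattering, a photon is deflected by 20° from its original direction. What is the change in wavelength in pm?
0.1463 pm

Using the Compton scattering formula:
Δλ = λ_C(1 - cos θ)

where λ_C = h/(m_e·c) ≈ 2.4263 pm is the Compton wavelength of an electron.

For θ = 20°:
cos(20°) = 0.9397
1 - cos(20°) = 0.0603

Δλ = 2.4263 × 0.0603
Δλ = 0.1463 pm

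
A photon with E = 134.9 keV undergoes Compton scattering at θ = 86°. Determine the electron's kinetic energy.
26.5968 keV

By energy conservation: K_e = E_initial - E_final

First find the scattered photon energy:
Initial wavelength: λ = hc/E = 9.1908 pm
Compton shift: Δλ = λ_C(1 - cos(86°)) = 2.2571 pm
Final wavelength: λ' = 9.1908 + 2.2571 = 11.4479 pm
Final photon energy: E' = hc/λ' = 108.3032 keV

Electron kinetic energy:
K_e = E - E' = 134.9000 - 108.3032 = 26.5968 keV

(Intermediate values are shown rounded; full precision is carried through to the final answer.)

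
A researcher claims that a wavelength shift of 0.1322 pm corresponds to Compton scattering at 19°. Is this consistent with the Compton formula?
Yes, consistent

Calculate the expected shift for θ = 19°:

Δλ_expected = λ_C(1 - cos(19°))
Δλ_expected = 2.4263 × (1 - cos(19°))
Δλ_expected = 2.4263 × 0.0545
Δλ_expected = 0.1322 pm

Given shift: 0.1322 pm
Expected shift: 0.1322 pm
Difference: 0.0000 pm

The values match. This is consistent with Compton scattering at the stated angle.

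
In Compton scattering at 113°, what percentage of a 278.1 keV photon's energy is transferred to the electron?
0.4308 (or 43.08%)

Calculate initial and final photon energies:

Initial: E₀ = 278.1 keV → λ₀ = 4.4583 pm
Compton shift: Δλ = 3.3743 pm
Final wavelength: λ' = 7.8326 pm
Final energy: E' = 158.2924 keV

Fractional energy loss:
(E₀ - E')/E₀ = (278.1000 - 158.2924)/278.1000
= 119.8076/278.1000
= 0.4308
= 43.08%

(Intermediate values are shown rounded; full precision is carried through to the final answer.)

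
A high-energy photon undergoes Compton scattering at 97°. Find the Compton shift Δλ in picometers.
2.7220 pm

Using the Compton scattering formula:
Δλ = λ_C(1 - cos θ)

where λ_C = h/(m_e·c) ≈ 2.4263 pm is the Compton wavelength of an electron.

For θ = 97°:
cos(97°) = -0.1219
1 - cos(97°) = 1.1219

Δλ = 2.4263 × 1.1219
Δλ = 2.7220 pm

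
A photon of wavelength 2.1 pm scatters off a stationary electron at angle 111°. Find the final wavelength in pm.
5.3958 pm

Using the Compton scattering formula:
λ' = λ + Δλ = λ + λ_C(1 - cos θ)

Given:
- Initial wavelength λ = 2.1 pm
- Scattering angle θ = 111°
- Compton wavelength λ_C ≈ 2.4263 pm

Calculate the shift:
Δλ = 2.4263 × (1 - cos(111°))
Δλ = 2.4263 × 1.3584
Δλ = 3.2958 pm

Final wavelength:
λ' = 2.1 + 3.2958 = 5.3958 pm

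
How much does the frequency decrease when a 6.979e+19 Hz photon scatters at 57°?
1.428e+19 Hz (decrease)

Convert frequency to wavelength (c = 299792458 m/s):
λ₀ = c/f₀ = 299792458/6.979e+19 = 4.2956363e-12 m = 4.2956 pm

Calculate Compton shift:
Δλ = λ_C(1 - cos(57°)) = 1.1048 pm

Final wavelength:
λ' = λ₀ + Δλ = 4.2956 + 1.1048 = 5.4005 pm

Final frequency:
f' = c/λ' = 299792458/5.4004833e-12 = 5.5512154e+19 Hz

Frequency shift (decrease):
Δf = f₀ - f' = 6.979e+19 - 5.5512154e+19 = 1.428e+19 Hz

(Intermediate values are shown rounded; full precision is carried through to the final answer.)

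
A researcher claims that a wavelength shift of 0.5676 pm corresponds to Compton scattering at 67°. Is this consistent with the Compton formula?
No, inconsistent

Calculate the expected shift for θ = 67°:

Δλ_expected = λ_C(1 - cos(67°))
Δλ_expected = 2.4263 × (1 - cos(67°))
Δλ_expected = 2.4263 × 0.6093
Δλ_expected = 1.4783 pm

Given shift: 0.5676 pm
Expected shift: 1.4783 pm
Difference: 0.9106 pm

The values do not match. The given shift corresponds to θ ≈ 40.0°, not 67°.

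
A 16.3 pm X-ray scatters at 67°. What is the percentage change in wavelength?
9.0692%

Calculate the Compton shift:
Δλ = λ_C(1 - cos(67°))
Δλ = 2.4263 × (1 - cos(67°))
Δλ = 2.4263 × 0.6093
Δλ = 1.4783 pm

Percentage change:
(Δλ/λ₀) × 100 = (1.4783/16.3) × 100
= 9.0692%

(Intermediate values are shown rounded; full precision is carried through to the final answer.)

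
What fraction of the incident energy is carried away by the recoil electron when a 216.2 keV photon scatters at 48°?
0.1228 (or 12.28%)

Calculate initial and final photon energies:

Initial: E₀ = 216.2 keV → λ₀ = 5.7347 pm
Compton shift: Δλ = 0.8028 pm
Final wavelength: λ' = 6.5375 pm
Final energy: E' = 189.6510 keV

Fractional energy loss:
(E₀ - E')/E₀ = (216.2000 - 189.6510)/216.2000
= 26.5490/216.2000
= 0.1228
= 12.28%

(Intermediate values are shown rounded; full precision is carried through to the final answer.)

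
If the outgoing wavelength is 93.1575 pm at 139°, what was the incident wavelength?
88.9000 pm

From λ' = λ + Δλ, we have λ = λ' - Δλ

First calculate the Compton shift:
Δλ = λ_C(1 - cos θ)
Δλ = 2.4263 × (1 - cos(139°))
Δλ = 2.4263 × 1.7547
Δλ = 4.2575 pm

Initial wavelength:
λ = λ' - Δλ
λ = 93.1575 - 4.2575
λ = 88.9000 pm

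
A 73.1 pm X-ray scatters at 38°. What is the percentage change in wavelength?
0.7036%

Calculate the Compton shift:
Δλ = λ_C(1 - cos(38°))
Δλ = 2.4263 × (1 - cos(38°))
Δλ = 2.4263 × 0.2120
Δλ = 0.5144 pm

Percentage change:
(Δλ/λ₀) × 100 = (0.5144/73.1) × 100
= 0.7036%

(Intermediate values are shown rounded; full precision is carried through to the final answer.)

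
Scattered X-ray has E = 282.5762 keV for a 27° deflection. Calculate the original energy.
300.7000 keV

Convert final energy to wavelength (hc ≈ 1239.842 keV·pm):
λ' = hc/E' = 1239.842 / 282.5762 = 4.3876 pm

Calculate the Compton shift:
Δλ = λ_C(1 - cos(27°))
Δλ = 2.4263 × (1 - cos(27°))
Δλ = 0.2645 pm

Initial wavelength:
λ = λ' - Δλ = 4.3876 - 0.2645 = 4.1232 pm

Initial energy:
E = hc/λ = 1239.842 / 4.1232 = 300.7000 keV

(Intermediate values are shown rounded; full precision is carried through to the final answer.)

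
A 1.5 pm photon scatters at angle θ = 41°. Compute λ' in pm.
2.0952 pm

Using the Compton scattering formula:
λ' = λ + Δλ = λ + λ_C(1 - cos θ)

Given:
- Initial wavelength λ = 1.5 pm
- Scattering angle θ = 41°
- Compton wavelength λ_C ≈ 2.4263 pm

Calculate the shift:
Δλ = 2.4263 × (1 - cos(41°))
Δλ = 2.4263 × 0.2453
Δλ = 0.5952 pm

Final wavelength:
λ' = 1.5 + 0.5952 = 2.0952 pm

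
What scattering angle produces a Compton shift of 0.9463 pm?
52.41°

From the Compton formula Δλ = λ_C(1 - cos θ), we can solve for θ:

cos θ = 1 - Δλ/λ_C

Given:
- Δλ = 0.9463 pm
- λ_C = h/(m_e·c) ≈ 2.42631024 pm

cos θ = 1 - 0.9463/2.42631024
cos θ = 1 - 0.390016
cos θ = 0.609984

θ = arccos(0.609984)
θ = 52.41°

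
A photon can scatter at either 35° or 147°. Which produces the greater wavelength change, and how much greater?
147° produces the larger shift by a factor of 10.167

Calculate both shifts using Δλ = λ_C(1 - cos θ):

For θ₁ = 35°:
Δλ₁ = 2.4263 × (1 - cos(35°))
Δλ₁ = 2.4263 × 0.1808
Δλ₁ = 0.4388 pm

For θ₂ = 147°:
Δλ₂ = 2.4263 × (1 - cos(147°))
Δλ₂ = 2.4263 × 1.8387
Δλ₂ = 4.4612 pm

The 147° angle produces the larger shift.
Ratio: 4.4612/0.4388 = 10.167

(Intermediate values are shown rounded; full precision is carried through to the final answer.)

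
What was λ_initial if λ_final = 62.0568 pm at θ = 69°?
60.5000 pm

From λ' = λ + Δλ, we have λ = λ' - Δλ

First calculate the Compton shift:
Δλ = λ_C(1 - cos θ)
Δλ = 2.4263 × (1 - cos(69°))
Δλ = 2.4263 × 0.6416
Δλ = 1.5568 pm

Initial wavelength:
λ = λ' - Δλ
λ = 62.0568 - 1.5568
λ = 60.5000 pm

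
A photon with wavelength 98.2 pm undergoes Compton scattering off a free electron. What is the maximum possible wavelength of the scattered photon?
103.0526 pm (at θ = 180°)

The Compton shift is Δλ = λ_C(1 − cos θ).

Since cos θ ranges from −1 to 1, the factor (1 − cos θ) ranges from 0 to 2; the maximum shift occurs at θ = 180° (backscattering):
Δλ_max = 2λ_C = 2 × 2.4263 pm = 4.8526 pm

Maximum scattered wavelength:
λ'_max = λ₀ + Δλ_max = 98.2 + 4.8526 = 103.0526 pm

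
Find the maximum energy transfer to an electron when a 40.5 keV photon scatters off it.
5.5414 keV

Maximum energy transfer occurs at θ = 180° (backscattering).

Initial photon: E₀ = 40.5 keV → λ₀ = 30.6134 pm

Maximum Compton shift (at 180°):
Δλ_max = 2λ_C = 2 × 2.4263 = 4.8526 pm

Final wavelength:
λ' = 30.6134 + 4.8526 = 35.4660 pm

Minimum photon energy (maximum energy to electron):
E'_min = hc/λ' = 34.9586 keV

Maximum electron kinetic energy:
K_max = E₀ - E'_min = 40.5000 - 34.9586 = 5.5414 keV

(Intermediate values are shown rounded; full precision is carried through to the final answer.)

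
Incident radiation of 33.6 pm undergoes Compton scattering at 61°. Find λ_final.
34.8500 pm

Using the Compton scattering formula:
λ' = λ + Δλ = λ + λ_C(1 - cos θ)

Given:
- Initial wavelength λ = 33.6 pm
- Scattering angle θ = 61°
- Compton wavelength λ_C ≈ 2.4263 pm

Calculate the shift:
Δλ = 2.4263 × (1 - cos(61°))
Δλ = 2.4263 × 0.5152
Δλ = 1.2500 pm

Final wavelength:
λ' = 33.6 + 1.2500 = 34.8500 pm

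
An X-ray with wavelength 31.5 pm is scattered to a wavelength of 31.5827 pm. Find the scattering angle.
15.00°

First find the wavelength shift:
Δλ = λ' - λ = 31.5827 - 31.5 = 0.0827 pm

Using Δλ = λ_C(1 - cos θ), with λ_C = h/(m_e·c) ≈ 2.42631024 pm:
cos θ = 1 - Δλ/λ_C
cos θ = 1 - 0.0827/2.42631024
cos θ = 0.965915

θ = arccos(0.965915)
θ = 15.00°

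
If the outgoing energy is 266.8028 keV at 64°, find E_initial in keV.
377.5000 keV

Convert final energy to wavelength (hc ≈ 1239.842 keV·pm):
λ' = hc/E' = 1239.842 / 266.8028 = 4.6470 pm

Calculate the Compton shift:
Δλ = λ_C(1 - cos(64°))
Δλ = 2.4263 × (1 - cos(64°))
Δλ = 1.3627 pm

Initial wavelength:
λ = λ' - Δλ = 4.6470 - 1.3627 = 3.2843 pm

Initial energy:
E = hc/λ = 1239.842 / 3.2843 = 377.5000 keV

(Intermediate values are shown rounded; full precision is carried through to the final answer.)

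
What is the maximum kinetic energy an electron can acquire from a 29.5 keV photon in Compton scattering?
3.0535 keV

Maximum energy transfer occurs at θ = 180° (backscattering).

Initial photon: E₀ = 29.5 keV → λ₀ = 42.0285 pm

Maximum Compton shift (at 180°):
Δλ_max = 2λ_C = 2 × 2.4263 = 4.8526 pm

Final wavelength:
λ' = 42.0285 + 4.8526 = 46.8812 pm

Minimum photon energy (maximum energy to electron):
E'_min = hc/λ' = 26.4465 keV

Maximum electron kinetic energy:
K_max = E₀ - E'_min = 29.5000 - 26.4465 = 3.0535 keV

(Intermediate values are shown rounded; full precision is carried through to the final answer.)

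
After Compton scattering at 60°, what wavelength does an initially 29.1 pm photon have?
30.3132 pm

Using the Compton formula: λ' = λ + λ_C(1 − cos θ)

For θ = 60°, cos θ = 1/2 (exact) = 0.5000, so:
1 − cos 60° = 1 − (1/2) = 0.5000

Δλ = λ_C × 0.5000 = 2.4263 × 0.5000 = 1.2132 pm

λ' = 29.1 + 1.2132 = 30.3132 pm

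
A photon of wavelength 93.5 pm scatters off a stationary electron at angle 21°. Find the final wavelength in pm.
93.6612 pm

Using the Compton scattering formula:
λ' = λ + Δλ = λ + λ_C(1 - cos θ)

Given:
- Initial wavelength λ = 93.5 pm
- Scattering angle θ = 21°
- Compton wavelength λ_C ≈ 2.4263 pm

Calculate the shift:
Δλ = 2.4263 × (1 - cos(21°))
Δλ = 2.4263 × 0.0664
Δλ = 0.1612 pm

Final wavelength:
λ' = 93.5 + 0.1612 = 93.6612 pm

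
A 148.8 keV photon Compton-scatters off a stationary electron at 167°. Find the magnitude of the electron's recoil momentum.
1.2922e-22 kg·m/s

The electron is initially at rest, so by conservation of momentum:
p⃗_e = p⃗₀ − p⃗'  (incident photon momentum minus scattered photon momentum)

Photon momentum magnitudes (p = h/λ = E/c):
λ₀ = hc/E₀ = 8.3323 pm → p₀ = h/λ₀ = 7.9523e-23 kg·m/s
Δλ = λ_C(1 − cos 167°) = 4.7904 pm
λ' = 13.1227 pm → p' = h/λ' = 5.0493e-23 kg·m/s

The scattered photon makes angle θ = 167° with the incident direction, so by the law of cosines:
|p⃗_e|² = p₀² + p'² − 2p₀p'cos θ
|p⃗_e|² = (7.9523e-23)² + (5.0493e-23)² − 2·7.9523e-23·5.0493e-23·cos(167°)
|p⃗_e| = 1.2922e-22 kg·m/s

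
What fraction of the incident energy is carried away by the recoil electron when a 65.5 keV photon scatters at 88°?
0.1101 (or 11.01%)

Calculate initial and final photon energies:

Initial: E₀ = 65.5 keV → λ₀ = 18.9289 pm
Compton shift: Δλ = 2.3416 pm
Final wavelength: λ' = 21.2705 pm
Final energy: E' = 58.2892 keV

Fractional energy loss:
(E₀ - E')/E₀ = (65.5000 - 58.2892)/65.5000
= 7.2108/65.5000
= 0.1101
= 11.01%

(Intermediate values are shown rounded; full precision is carried through to the final answer.)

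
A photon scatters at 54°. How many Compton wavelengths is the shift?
0.4122 λ_C

The Compton shift formula is:
Δλ = λ_C(1 - cos θ)

Dividing both sides by λ_C:
Δλ/λ_C = 1 - cos θ

For θ = 54°:
Δλ/λ_C = 1 - cos(54°)
Δλ/λ_C = 1 - 0.5878
Δλ/λ_C = 0.4122

This means the shift is 0.4122 × λ_C = 1.0002 pm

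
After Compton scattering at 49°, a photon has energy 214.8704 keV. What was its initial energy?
251.2000 keV

Convert final energy to wavelength (hc ≈ 1239.842 keV·pm):
λ' = hc/E' = 1239.842 / 214.8704 = 5.7702 pm

Calculate the Compton shift:
Δλ = λ_C(1 - cos(49°))
Δλ = 2.4263 × (1 - cos(49°))
Δλ = 0.8345 pm

Initial wavelength:
λ = λ' - Δλ = 5.7702 - 0.8345 = 4.9357 pm

Initial energy:
E = hc/λ = 1239.842 / 4.9357 = 251.2000 keV

(Intermediate values are shown rounded; full precision is carried through to the final answer.)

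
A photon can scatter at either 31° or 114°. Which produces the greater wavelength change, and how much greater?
114° produces the larger shift by a factor of 9.849

Calculate both shifts using Δλ = λ_C(1 - cos θ):

For θ₁ = 31°:
Δλ₁ = 2.4263 × (1 - cos(31°))
Δλ₁ = 2.4263 × 0.1428
Δλ₁ = 0.3466 pm

For θ₂ = 114°:
Δλ₂ = 2.4263 × (1 - cos(114°))
Δλ₂ = 2.4263 × 1.4067
Δλ₂ = 3.4132 pm

The 114° angle produces the larger shift.
Ratio: 3.4132/0.3466 = 9.849

(Intermediate values are shown rounded; full precision is carried through to the final answer.)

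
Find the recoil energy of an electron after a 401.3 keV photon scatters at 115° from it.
211.7587 keV

By energy conservation: K_e = E_initial - E_final

First find the scattered photon energy:
Initial wavelength: λ = hc/E = 3.0896 pm
Compton shift: Δλ = λ_C(1 - cos(115°)) = 3.4517 pm
Final wavelength: λ' = 3.0896 + 3.4517 = 6.5413 pm
Final photon energy: E' = hc/λ' = 189.5413 keV

Electron kinetic energy:
K_e = E - E' = 401.3000 - 189.5413 = 211.7587 keV

(Intermediate values are shown rounded; full precision is carried through to the final answer.)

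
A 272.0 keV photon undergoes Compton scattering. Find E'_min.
131.7458 keV (at θ = 180°)

The scattered photon has minimum energy when its wavelength is maximum, i.e., when the Compton shift Δλ = λ_C(1 − cos θ) is maximum. This occurs at θ = 180° (backscattering), giving Δλ_max = 2λ_C = 4.8526 pm.

Initial wavelength: λ₀ = hc/E₀ = 4.5582 pm
Maximum final wavelength: λ'_max = λ₀ + 2λ_C = 4.5582 + 4.8526 = 9.4109 pm
Minimum final energy: E'_min = hc/λ'_max = 131.7458 keV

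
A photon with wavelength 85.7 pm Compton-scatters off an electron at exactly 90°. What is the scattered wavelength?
88.1263 pm

Using the Compton formula: λ' = λ + λ_C(1 − cos θ)

For θ = 90°, cos θ = 0 (exact) = 0.0000, so:
1 − cos 90° = 1 − (0) = 1.0000

Δλ = λ_C × 1.0000 = 2.4263 × 1.0000 = 2.4263 pm

λ' = 85.7 + 2.4263 = 88.1263 pm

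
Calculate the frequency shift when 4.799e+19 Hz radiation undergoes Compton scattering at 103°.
1.547e+19 Hz (decrease)

Convert frequency to wavelength (c = 299792458 m/s):
λ₀ = c/f₀ = 299792458/4.799e+19 = 6.2469777e-12 m = 6.2470 pm

Calculate Compton shift:
Δλ = λ_C(1 - cos(103°)) = 2.9721 pm

Final wavelength:
λ' = λ₀ + Δλ = 6.2470 + 2.9721 = 9.2191 pm

Final frequency:
f' = c/λ' = 299792458/9.2190889e-12 = 3.2518664e+19 Hz

Frequency shift (decrease):
Δf = f₀ - f' = 4.799e+19 - 3.2518664e+19 = 1.547e+19 Hz

(Intermediate values are shown rounded; full precision is carried through to the final answer.)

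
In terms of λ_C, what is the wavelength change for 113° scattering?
1.3907 λ_C

The Compton shift formula is:
Δλ = λ_C(1 - cos θ)

Dividing both sides by λ_C:
Δλ/λ_C = 1 - cos θ

For θ = 113°:
Δλ/λ_C = 1 - cos(113°)
Δλ/λ_C = 1 - -0.3907
Δλ/λ_C = 1.3907

This means the shift is 1.3907 × λ_C = 3.3743 pm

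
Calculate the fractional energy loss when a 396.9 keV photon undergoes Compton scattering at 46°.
0.1917 (or 19.17%)

Calculate initial and final photon energies:

Initial: E₀ = 396.9 keV → λ₀ = 3.1238 pm
Compton shift: Δλ = 0.7409 pm
Final wavelength: λ' = 3.8647 pm
Final energy: E' = 320.8146 keV

Fractional energy loss:
(E₀ - E')/E₀ = (396.9000 - 320.8146)/396.9000
= 76.0854/396.9000
= 0.1917
= 19.17%

(Intermediate values are shown rounded; full precision is carried through to the final answer.)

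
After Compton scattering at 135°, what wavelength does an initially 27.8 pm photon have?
31.9420 pm

Using the Compton formula: λ' = λ + λ_C(1 − cos θ)

For θ = 135°, cos θ = -√2/2 (exact) ≈ -0.7071, so:
1 − cos 135° = 1 − (-√2/2) ≈ 1.7071

Δλ = λ_C × 1.7071 = 2.4263 × 1.7071 = 4.1420 pm

λ' = 27.8 + 4.1420 = 31.9420 pm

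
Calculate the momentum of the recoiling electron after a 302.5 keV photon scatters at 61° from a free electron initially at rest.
1.4854e-22 kg·m/s

The electron is initially at rest, so by conservation of momentum:
p⃗_e = p⃗₀ − p⃗'  (incident photon momentum minus scattered photon momentum)

Photon momentum magnitudes (p = h/λ = E/c):
λ₀ = hc/E₀ = 4.0987 pm → p₀ = h/λ₀ = 1.6166e-22 kg·m/s
Δλ = λ_C(1 − cos 61°) = 1.2500 pm
λ' = 5.3487 pm → p' = h/λ' = 1.2388e-22 kg·m/s

The scattered photon makes angle θ = 61° with the incident direction, so by the law of cosines:
|p⃗_e|² = p₀² + p'² − 2p₀p'cos θ
|p⃗_e|² = (1.6166e-22)² + (1.2388e-22)² − 2·1.6166e-22·1.2388e-22·cos(61°)
|p⃗_e| = 1.4854e-22 kg·m/s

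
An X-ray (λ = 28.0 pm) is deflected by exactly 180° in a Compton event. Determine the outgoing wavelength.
32.8526 pm

Using the Compton formula: λ' = λ + λ_C(1 − cos θ)

For θ = 180°, cos θ = -1 (exact) = -1.0000, so:
1 − cos 180° = 1 − (-1) = 2.0000

Δλ = λ_C × 2.0000 = 2.4263 × 2.0000 = 4.8526 pm

λ' = 28.0 + 4.8526 = 32.8526 pm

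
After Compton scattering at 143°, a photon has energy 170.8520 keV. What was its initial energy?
428.6001 keV

Convert final energy to wavelength (hc ≈ 1239.842 keV·pm):
λ' = hc/E' = 1239.842 / 170.8520 = 7.2568 pm

Calculate the Compton shift:
Δλ = λ_C(1 - cos(143°))
Δλ = 2.4263 × (1 - cos(143°))
Δλ = 4.3640 pm

Initial wavelength:
λ = λ' - Δλ = 7.2568 - 4.3640 = 2.8928 pm

Initial energy:
E = hc/λ = 1239.842 / 2.8928 = 428.6001 keV

(Intermediate values are shown rounded; full precision is carried through to the final answer.)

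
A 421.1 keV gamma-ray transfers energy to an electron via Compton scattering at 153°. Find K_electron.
256.5002 keV

By energy conservation: K_e = E_initial - E_final

First find the scattered photon energy:
Initial wavelength: λ = hc/E = 2.9443 pm
Compton shift: Δλ = λ_C(1 - cos(153°)) = 4.5882 pm
Final wavelength: λ' = 2.9443 + 4.5882 = 7.5325 pm
Final photon energy: E' = hc/λ' = 164.5998 keV

Electron kinetic energy:
K_e = E - E' = 421.1000 - 164.5998 = 256.5002 keV

(Intermediate values are shown rounded; full precision is carried through to the final answer.)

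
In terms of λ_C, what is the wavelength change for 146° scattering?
1.8290 λ_C

The Compton shift formula is:
Δλ = λ_C(1 - cos θ)

Dividing both sides by λ_C:
Δλ/λ_C = 1 - cos θ

For θ = 146°:
Δλ/λ_C = 1 - cos(146°)
Δλ/λ_C = 1 - -0.8290
Δλ/λ_C = 1.8290

This means the shift is 1.8290 × λ_C = 4.4378 pm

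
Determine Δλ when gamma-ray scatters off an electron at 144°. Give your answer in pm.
4.3892 pm

Using the Compton scattering formula:
Δλ = λ_C(1 - cos θ)

where λ_C = h/(m_e·c) ≈ 2.4263 pm is the Compton wavelength of an electron.

For θ = 144°:
cos(144°) = -0.8090
1 - cos(144°) = 1.8090

Δλ = 2.4263 × 1.8090
Δλ = 4.3892 pm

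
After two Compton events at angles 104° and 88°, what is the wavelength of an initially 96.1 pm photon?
101.4549 pm

Apply Compton shift twice:

First scattering at θ₁ = 104°:
Δλ₁ = λ_C(1 - cos(104°))
Δλ₁ = 2.4263 × 1.2419
Δλ₁ = 3.0133 pm

After first scattering:
λ₁ = 96.1 + 3.0133 = 99.1133 pm

Second scattering at θ₂ = 88°:
Δλ₂ = λ_C(1 - cos(88°))
Δλ₂ = 2.4263 × 0.9651
Δλ₂ = 2.3416 pm

Final wavelength:
λ₂ = 99.1133 + 2.3416 = 101.4549 pm

Total shift: Δλ_total = 3.0133 + 2.3416 = 5.3549 pm

(Intermediate values are shown rounded; full precision is carried through to the final answer.)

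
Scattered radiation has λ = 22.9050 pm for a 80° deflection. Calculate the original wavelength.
20.9000 pm

From λ' = λ + Δλ, we have λ = λ' - Δλ

First calculate the Compton shift:
Δλ = λ_C(1 - cos θ)
Δλ = 2.4263 × (1 - cos(80°))
Δλ = 2.4263 × 0.8264
Δλ = 2.0050 pm

Initial wavelength:
λ = λ' - Δλ
λ = 22.9050 - 2.0050
λ = 20.9000 pm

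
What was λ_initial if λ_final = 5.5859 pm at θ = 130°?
1.6000 pm

From λ' = λ + Δλ, we have λ = λ' - Δλ

First calculate the Compton shift:
Δλ = λ_C(1 - cos θ)
Δλ = 2.4263 × (1 - cos(130°))
Δλ = 2.4263 × 1.6428
Δλ = 3.9859 pm

Initial wavelength:
λ = λ' - Δλ
λ = 5.5859 - 3.9859
λ = 1.6000 pm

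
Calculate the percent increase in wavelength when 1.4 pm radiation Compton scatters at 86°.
161.2185%

Calculate the Compton shift:
Δλ = λ_C(1 - cos(86°))
Δλ = 2.4263 × (1 - cos(86°))
Δλ = 2.4263 × 0.9302
Δλ = 2.2571 pm

Percentage change:
(Δλ/λ₀) × 100 = (2.2571/1.4) × 100
= 161.2185%

(Intermediate values are shown rounded; full precision is carried through to the final answer.)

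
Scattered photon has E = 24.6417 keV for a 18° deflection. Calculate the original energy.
24.7000 keV

Convert final energy to wavelength (hc ≈ 1239.842 keV·pm):
λ' = hc/E' = 1239.842 / 24.6417 = 50.3148 pm

Calculate the Compton shift:
Δλ = λ_C(1 - cos(18°))
Δλ = 2.4263 × (1 - cos(18°))
Δλ = 0.1188 pm

Initial wavelength:
λ = λ' - Δλ = 50.3148 - 0.1188 = 50.1960 pm

Initial energy:
E = hc/λ = 1239.842 / 50.1960 = 24.7000 keV

(Intermediate values are shown rounded; full precision is carried through to the final answer.)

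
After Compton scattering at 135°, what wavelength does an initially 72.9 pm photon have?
77.0420 pm

Using the Compton formula: λ' = λ + λ_C(1 − cos θ)

For θ = 135°, cos θ = -√2/2 (exact) ≈ -0.7071, so:
1 − cos 135° = 1 − (-√2/2) ≈ 1.7071

Δλ = λ_C × 1.7071 = 2.4263 × 1.7071 = 4.1420 pm

λ' = 72.9 + 4.1420 = 77.0420 pm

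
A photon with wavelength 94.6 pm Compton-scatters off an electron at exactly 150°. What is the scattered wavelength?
99.1276 pm

Using the Compton formula: λ' = λ + λ_C(1 − cos θ)

For θ = 150°, cos θ = -√3/2 (exact) ≈ -0.8660, so:
1 − cos 150° = 1 − (-√3/2) ≈ 1.8660

Δλ = λ_C × 1.8660 = 2.4263 × 1.8660 = 4.5276 pm

λ' = 94.6 + 4.5276 = 99.1276 pm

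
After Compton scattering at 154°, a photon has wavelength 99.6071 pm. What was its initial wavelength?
95.0000 pm

From λ' = λ + Δλ, we have λ = λ' - Δλ

First calculate the Compton shift:
Δλ = λ_C(1 - cos θ)
Δλ = 2.4263 × (1 - cos(154°))
Δλ = 2.4263 × 1.8988
Δλ = 4.6071 pm

Initial wavelength:
λ = λ' - Δλ
λ = 99.6071 - 4.6071
λ = 95.0000 pm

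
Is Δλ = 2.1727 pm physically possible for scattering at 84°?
Yes, consistent

Calculate the expected shift for θ = 84°:

Δλ_expected = λ_C(1 - cos(84°))
Δλ_expected = 2.4263 × (1 - cos(84°))
Δλ_expected = 2.4263 × 0.8955
Δλ_expected = 2.1727 pm

Given shift: 2.1727 pm
Expected shift: 2.1727 pm
Difference: 0.0000 pm

The values match. This is consistent with Compton scattering at the stated angle.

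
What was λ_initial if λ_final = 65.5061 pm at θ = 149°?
61.0000 pm

From λ' = λ + Δλ, we have λ = λ' - Δλ

First calculate the Compton shift:
Δλ = λ_C(1 - cos θ)
Δλ = 2.4263 × (1 - cos(149°))
Δλ = 2.4263 × 1.8572
Δλ = 4.5061 pm

Initial wavelength:
λ = λ' - Δλ
λ = 65.5061 - 4.5061
λ = 61.0000 pm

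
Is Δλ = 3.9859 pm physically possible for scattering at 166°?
No, inconsistent

Calculate the expected shift for θ = 166°:

Δλ_expected = λ_C(1 - cos(166°))
Δλ_expected = 2.4263 × (1 - cos(166°))
Δλ_expected = 2.4263 × 1.9703
Δλ_expected = 4.7805 pm

Given shift: 3.9859 pm
Expected shift: 4.7805 pm
Difference: 0.7946 pm

The values do not match. The given shift corresponds to θ ≈ 130.0°, not 166°.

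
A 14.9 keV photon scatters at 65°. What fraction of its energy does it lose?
0.0166 (or 1.66%)

Calculate initial and final photon energies:

Initial: E₀ = 14.9 keV → λ₀ = 83.2109 pm
Compton shift: Δλ = 1.4009 pm
Final wavelength: λ' = 84.6118 pm
Final energy: E' = 14.6533 keV

Fractional energy loss:
(E₀ - E')/E₀ = (14.9000 - 14.6533)/14.9000
= 0.2467/14.9000
= 0.0166
= 1.66%

(Intermediate values are shown rounded; full precision is carried through to the final answer.)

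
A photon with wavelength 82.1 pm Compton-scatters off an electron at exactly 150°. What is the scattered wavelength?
86.6276 pm

Using the Compton formula: λ' = λ + λ_C(1 − cos θ)

For θ = 150°, cos θ = -√3/2 (exact) ≈ -0.8660, so:
1 − cos 150° = 1 − (-√3/2) ≈ 1.8660

Δλ = λ_C × 1.8660 = 2.4263 × 1.8660 = 4.5276 pm

λ' = 82.1 + 4.5276 = 86.6276 pm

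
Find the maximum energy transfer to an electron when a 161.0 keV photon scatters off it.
62.2354 keV

Maximum energy transfer occurs at θ = 180° (backscattering).

Initial photon: E₀ = 161.0 keV → λ₀ = 7.7009 pm

Maximum Compton shift (at 180°):
Δλ_max = 2λ_C = 2 × 2.4263 = 4.8526 pm

Final wavelength:
λ' = 7.7009 + 4.8526 = 12.5535 pm

Minimum photon energy (maximum energy to electron):
E'_min = hc/λ' = 98.7646 keV

Maximum electron kinetic energy:
K_max = E₀ - E'_min = 161.0000 - 98.7646 = 62.2354 keV

(Intermediate values are shown rounded; full precision is carried through to the final answer.)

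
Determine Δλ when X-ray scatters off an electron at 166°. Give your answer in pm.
4.7805 pm

Using the Compton scattering formula:
Δλ = λ_C(1 - cos θ)

where λ_C = h/(m_e·c) ≈ 2.4263 pm is the Compton wavelength of an electron.

For θ = 166°:
cos(166°) = -0.9703
1 - cos(166°) = 1.9703

Δλ = 2.4263 × 1.9703
Δλ = 4.7805 pm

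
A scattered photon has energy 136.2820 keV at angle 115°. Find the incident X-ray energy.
219.6001 keV

Convert final energy to wavelength (hc ≈ 1239.842 keV·pm):
λ' = hc/E' = 1239.842 / 136.2820 = 9.0976 pm

Calculate the Compton shift:
Δλ = λ_C(1 - cos(115°))
Δλ = 2.4263 × (1 - cos(115°))
Δλ = 3.4517 pm

Initial wavelength:
λ = λ' - Δλ = 9.0976 - 3.4517 = 5.6459 pm

Initial energy:
E = hc/λ = 1239.842 / 5.6459 = 219.6001 keV

(Intermediate values are shown rounded; full precision is carried through to the final answer.)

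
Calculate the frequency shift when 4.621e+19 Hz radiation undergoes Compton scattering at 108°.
1.519e+19 Hz (decrease)

Convert frequency to wavelength (c = 299792458 m/s):
λ₀ = c/f₀ = 299792458/4.621e+19 = 6.4876100e-12 m = 6.4876 pm

Calculate Compton shift:
Δλ = λ_C(1 - cos(108°)) = 3.1761 pm

Final wavelength:
λ' = λ₀ + Δλ = 6.4876 + 3.1761 = 9.6637 pm

Final frequency:
f' = c/λ' = 299792458/9.6636913e-12 = 3.1022561e+19 Hz

Frequency shift (decrease):
Δf = f₀ - f' = 4.621e+19 - 3.1022561e+19 = 1.519e+19 Hz

(Intermediate values are shown rounded; full precision is carried through to the final answer.)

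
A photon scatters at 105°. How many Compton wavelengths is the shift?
1.2588 λ_C

The Compton shift formula is:
Δλ = λ_C(1 - cos θ)

Dividing both sides by λ_C:
Δλ/λ_C = 1 - cos θ

For θ = 105°:
Δλ/λ_C = 1 - cos(105°)
Δλ/λ_C = 1 - -0.2588
Δλ/λ_C = 1.2588

This means the shift is 1.2588 × λ_C = 3.0543 pm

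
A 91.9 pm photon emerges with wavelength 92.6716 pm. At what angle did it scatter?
47.00°

First find the wavelength shift:
Δλ = λ' - λ = 92.6716 - 91.9 = 0.7716 pm

Using Δλ = λ_C(1 - cos θ), with λ_C = h/(m_e·c) ≈ 2.42631024 pm:
cos θ = 1 - Δλ/λ_C
cos θ = 1 - 0.7716/2.42631024
cos θ = 0.681986

θ = arccos(0.681986)
θ = 47.00°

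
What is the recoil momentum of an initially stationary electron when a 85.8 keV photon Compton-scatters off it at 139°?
7.6214e-23 kg·m/s

The electron is initially at rest, so by conservation of momentum:
p⃗_e = p⃗₀ − p⃗'  (incident photon momentum minus scattered photon momentum)

Photon momentum magnitudes (p = h/λ = E/c):
λ₀ = hc/E₀ = 14.4504 pm → p₀ = h/λ₀ = 4.5854e-23 kg·m/s
Δλ = λ_C(1 − cos 139°) = 4.2575 pm
λ' = 18.7078 pm → p' = h/λ' = 3.5419e-23 kg·m/s

The scattered photon makes angle θ = 139° with the incident direction, so by the law of cosines:
|p⃗_e|² = p₀² + p'² − 2p₀p'cos θ
|p⃗_e|² = (4.5854e-23)² + (3.5419e-23)² − 2·4.5854e-23·3.5419e-23·cos(139°)
|p⃗_e| = 7.6214e-23 kg·m/s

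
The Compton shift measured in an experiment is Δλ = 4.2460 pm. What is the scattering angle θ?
138.59°

From the Compton formula Δλ = λ_C(1 - cos θ), we can solve for θ:

cos θ = 1 - Δλ/λ_C

Given:
- Δλ = 4.2460 pm
- λ_C = h/(m_e·c) ≈ 2.42631024 pm

cos θ = 1 - 4.2460/2.42631024
cos θ = 1 - 1.749982
cos θ = -0.749982

θ = arccos(-0.749982)
θ = 138.59°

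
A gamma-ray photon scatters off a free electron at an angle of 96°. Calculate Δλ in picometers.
2.6799 pm

Using the Compton scattering formula:
Δλ = λ_C(1 - cos θ)

where λ_C = h/(m_e·c) ≈ 2.4263 pm is the Compton wavelength of an electron.

For θ = 96°:
cos(96°) = -0.1045
1 - cos(96°) = 1.1045

Δλ = 2.4263 × 1.1045
Δλ = 2.6799 pm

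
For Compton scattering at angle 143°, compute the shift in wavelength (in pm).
4.3640 pm

Using the Compton scattering formula:
Δλ = λ_C(1 - cos θ)

where λ_C = h/(m_e·c) ≈ 2.4263 pm is the Compton wavelength of an electron.

For θ = 143°:
cos(143°) = -0.7986
1 - cos(143°) = 1.7986

Δλ = 2.4263 × 1.7986
Δλ = 4.3640 pm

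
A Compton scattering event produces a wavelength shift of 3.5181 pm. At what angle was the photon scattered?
116.74°

From the Compton formula Δλ = λ_C(1 - cos θ), we can solve for θ:

cos θ = 1 - Δλ/λ_C

Given:
- Δλ = 3.5181 pm
- λ_C = h/(m_e·c) ≈ 2.42631024 pm

cos θ = 1 - 3.5181/2.42631024
cos θ = 1 - 1.449979
cos θ = -0.449979

θ = arccos(-0.449979)
θ = 116.74°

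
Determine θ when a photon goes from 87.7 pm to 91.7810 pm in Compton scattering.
133.00°

First find the wavelength shift:
Δλ = λ' - λ = 91.7810 - 87.7 = 4.0810 pm

Using Δλ = λ_C(1 - cos θ), with λ_C = h/(m_e·c) ≈ 2.42631024 pm:
cos θ = 1 - Δλ/λ_C
cos θ = 1 - 4.0810/2.42631024
cos θ = -0.681978

θ = arccos(-0.681978)
θ = 133.00°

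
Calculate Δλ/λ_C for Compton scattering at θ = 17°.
0.0437 λ_C

The Compton shift formula is:
Δλ = λ_C(1 - cos θ)

Dividing both sides by λ_C:
Δλ/λ_C = 1 - cos θ

For θ = 17°:
Δλ/λ_C = 1 - cos(17°)
Δλ/λ_C = 1 - 0.9563
Δλ/λ_C = 0.0437

This means the shift is 0.0437 × λ_C = 0.1060 pm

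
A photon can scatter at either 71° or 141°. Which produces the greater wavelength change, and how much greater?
141° produces the larger shift by a factor of 2.635

Calculate both shifts using Δλ = λ_C(1 - cos θ):

For θ₁ = 71°:
Δλ₁ = 2.4263 × (1 - cos(71°))
Δλ₁ = 2.4263 × 0.6744
Δλ₁ = 1.6364 pm

For θ₂ = 141°:
Δλ₂ = 2.4263 × (1 - cos(141°))
Δλ₂ = 2.4263 × 1.7771
Δλ₂ = 4.3119 pm

The 141° angle produces the larger shift.
Ratio: 4.3119/1.6364 = 2.635

(Intermediate values are shown rounded; full precision is carried through to the final answer.)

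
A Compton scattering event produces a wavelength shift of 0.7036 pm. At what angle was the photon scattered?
44.76°

From the Compton formula Δλ = λ_C(1 - cos θ), we can solve for θ:

cos θ = 1 - Δλ/λ_C

Given:
- Δλ = 0.7036 pm
- λ_C = h/(m_e·c) ≈ 2.42631024 pm

cos θ = 1 - 0.7036/2.42631024
cos θ = 1 - 0.289988
cos θ = 0.710012

θ = arccos(0.710012)
θ = 44.76°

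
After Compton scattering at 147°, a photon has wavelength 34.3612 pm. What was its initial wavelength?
29.9000 pm

From λ' = λ + Δλ, we have λ = λ' - Δλ

First calculate the Compton shift:
Δλ = λ_C(1 - cos θ)
Δλ = 2.4263 × (1 - cos(147°))
Δλ = 2.4263 × 1.8387
Δλ = 4.4612 pm

Initial wavelength:
λ = λ' - Δλ
λ = 34.3612 - 4.4612
λ = 29.9000 pm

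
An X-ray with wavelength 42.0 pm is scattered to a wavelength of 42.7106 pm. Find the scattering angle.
45.00°

First find the wavelength shift:
Δλ = λ' - λ = 42.7106 - 42.0 = 0.7106 pm

Using Δλ = λ_C(1 - cos θ), with λ_C = h/(m_e·c) ≈ 2.42631024 pm:
cos θ = 1 - Δλ/λ_C
cos θ = 1 - 0.7106/2.42631024
cos θ = 0.707127

θ = arccos(0.707127)
θ = 45.00°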